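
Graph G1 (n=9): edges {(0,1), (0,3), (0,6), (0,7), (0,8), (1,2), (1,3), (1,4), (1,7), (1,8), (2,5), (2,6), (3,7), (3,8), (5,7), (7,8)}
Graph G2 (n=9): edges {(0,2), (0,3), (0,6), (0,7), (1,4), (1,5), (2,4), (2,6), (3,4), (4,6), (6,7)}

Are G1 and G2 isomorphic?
No, not isomorphic

The graphs are NOT isomorphic.

Connected components of G1: 1 component(s) with vertex sets [[0, 1, 2, 3, 4, 5, 6, 7, 8]], sizes [9].
Connected components of G2: 2 component(s) with vertex sets [[8], [0, 1, 2, 3, 4, 5, 6, 7]], sizes [1, 8].
The number of connected components (and the multiset of component sizes) is an isomorphism invariant — an isomorphism maps each component of G1 bijectively onto a component of G2. Since G1 has 1 component(s) and G2 has 2, they cannot be isomorphic.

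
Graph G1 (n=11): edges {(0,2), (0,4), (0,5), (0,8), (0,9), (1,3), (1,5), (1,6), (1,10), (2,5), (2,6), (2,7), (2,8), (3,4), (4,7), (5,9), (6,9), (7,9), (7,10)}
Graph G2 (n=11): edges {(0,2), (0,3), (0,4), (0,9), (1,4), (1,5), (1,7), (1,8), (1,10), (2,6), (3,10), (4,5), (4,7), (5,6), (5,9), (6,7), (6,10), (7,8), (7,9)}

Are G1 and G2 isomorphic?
Yes, isomorphic

The graphs are isomorphic.
One valid mapping φ: V(G1) → V(G2): 0→1, 1→0, 2→7, 3→3, 4→10, 5→4, 6→9, 7→6, 8→8, 9→5, 10→2

Verify φ preserves adjacency — for each edge of G1, its image is an edge of G2:
  (0,2) → (φ(0),φ(2)) = (1,7) ∈ E(G2) ✓
  (0,4) → (φ(0),φ(4)) = (1,10) ∈ E(G2) ✓
  (0,5) → (φ(0),φ(5)) = (1,4) ∈ E(G2) ✓
  (0,8) → (φ(0),φ(8)) = (1,8) ∈ E(G2) ✓
  (0,9) → (φ(0),φ(9)) = (1,5) ∈ E(G2) ✓
  (1,3) → (φ(1),φ(3)) = (0,3) ∈ E(G2) ✓
  (1,5) → (φ(1),φ(5)) = (0,4) ∈ E(G2) ✓
  (1,6) → (φ(1),φ(6)) = (0,9) ∈ E(G2) ✓
  (1,10) → (φ(1),φ(10)) = (0,2) ∈ E(G2) ✓
  (2,5) → (φ(2),φ(5)) = (4,7) ∈ E(G2) ✓
  (2,6) → (φ(2),φ(6)) = (7,9) ∈ E(G2) ✓
  (2,7) → (φ(2),φ(7)) = (6,7) ∈ E(G2) ✓
  (2,8) → (φ(2),φ(8)) = (7,8) ∈ E(G2) ✓
  (3,4) → (φ(3),φ(4)) = (3,10) ∈ E(G2) ✓
  (4,7) → (φ(4),φ(7)) = (6,10) ∈ E(G2) ✓
  (5,9) → (φ(5),φ(9)) = (4,5) ∈ E(G2) ✓
  (6,9) → (φ(6),φ(9)) = (5,9) ∈ E(G2) ✓
  (7,9) → (φ(7),φ(9)) = (5,6) ∈ E(G2) ✓
  (7,10) → (φ(7),φ(10)) = (2,6) ∈ E(G2) ✓
All 19 edges of G1 map to edges of G2, and |E(G1)| = |E(G2)| = 19, so φ is a bijection on edges as well as vertices. Hence G1 ≅ G2.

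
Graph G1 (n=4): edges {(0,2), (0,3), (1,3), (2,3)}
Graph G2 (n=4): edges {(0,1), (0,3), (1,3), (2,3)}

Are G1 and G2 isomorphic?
Yes, isomorphic

The graphs are isomorphic.
One valid mapping φ: V(G1) → V(G2): 0→0, 1→2, 2→1, 3→3

Verify φ preserves adjacency — for each edge of G1, its image is an edge of G2:
  (0,2) → (φ(0),φ(2)) = (0,1) ∈ E(G2) ✓
  (0,3) → (φ(0),φ(3)) = (0,3) ∈ E(G2) ✓
  (1,3) → (φ(1),φ(3)) = (2,3) ∈ E(G2) ✓
  (2,3) → (φ(2),φ(3)) = (1,3) ∈ E(G2) ✓
All 4 edges of G1 map to edges of G2, and |E(G1)| = |E(G2)| = 4, so φ is a bijection on edges as well as vertices. Hence G1 ≅ G2.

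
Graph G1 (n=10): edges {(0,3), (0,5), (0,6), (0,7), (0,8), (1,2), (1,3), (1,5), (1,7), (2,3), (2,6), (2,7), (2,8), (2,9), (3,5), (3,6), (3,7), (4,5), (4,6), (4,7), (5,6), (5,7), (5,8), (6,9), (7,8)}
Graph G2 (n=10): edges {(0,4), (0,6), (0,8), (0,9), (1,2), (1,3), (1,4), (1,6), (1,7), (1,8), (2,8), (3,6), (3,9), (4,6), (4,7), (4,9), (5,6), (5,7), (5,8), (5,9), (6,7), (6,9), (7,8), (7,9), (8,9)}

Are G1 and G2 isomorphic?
Yes, isomorphic

The graphs are isomorphic.
One valid mapping φ: V(G1) → V(G2): 0→4, 1→5, 2→8, 3→7, 4→3, 5→6, 6→1, 7→9, 8→0, 9→2

Verify φ preserves adjacency — for each edge of G1, its image is an edge of G2:
  (0,3) → (φ(0),φ(3)) = (4,7) ∈ E(G2) ✓
  (0,5) → (φ(0),φ(5)) = (4,6) ∈ E(G2) ✓
  (0,6) → (φ(0),φ(6)) = (1,4) ∈ E(G2) ✓
  (0,7) → (φ(0),φ(7)) = (4,9) ∈ E(G2) ✓
  (0,8) → (φ(0),φ(8)) = (0,4) ∈ E(G2) ✓
  (1,2) → (φ(1),φ(2)) = (5,8) ∈ E(G2) ✓
  (1,3) → (φ(1),φ(3)) = (5,7) ∈ E(G2) ✓
  (1,5) → (φ(1),φ(5)) = (5,6) ∈ E(G2) ✓
  (1,7) → (φ(1),φ(7)) = (5,9) ∈ E(G2) ✓
  (2,3) → (φ(2),φ(3)) = (7,8) ∈ E(G2) ✓
  (2,6) → (φ(2),φ(6)) = (1,8) ∈ E(G2) ✓
  (2,7) → (φ(2),φ(7)) = (8,9) ∈ E(G2) ✓
  (2,8) → (φ(2),φ(8)) = (0,8) ∈ E(G2) ✓
  (2,9) → (φ(2),φ(9)) = (2,8) ∈ E(G2) ✓
  (3,5) → (φ(3),φ(5)) = (6,7) ∈ E(G2) ✓
  (3,6) → (φ(3),φ(6)) = (1,7) ∈ E(G2) ✓
  (3,7) → (φ(3),φ(7)) = (7,9) ∈ E(G2) ✓
  (4,5) → (φ(4),φ(5)) = (3,6) ∈ E(G2) ✓
  (4,6) → (φ(4),φ(6)) = (1,3) ∈ E(G2) ✓
  (4,7) → (φ(4),φ(7)) = (3,9) ∈ E(G2) ✓
  (5,6) → (φ(5),φ(6)) = (1,6) ∈ E(G2) ✓
  (5,7) → (φ(5),φ(7)) = (6,9) ∈ E(G2) ✓
  (5,8) → (φ(5),φ(8)) = (0,6) ∈ E(G2) ✓
  (6,9) → (φ(6),φ(9)) = (1,2) ∈ E(G2) ✓
  (7,8) → (φ(7),φ(8)) = (0,9) ∈ E(G2) ✓
All 25 edges of G1 map to edges of G2, and |E(G1)| = |E(G2)| = 25, so φ is a bijection on edges as well as vertices. Hence G1 ≅ G2.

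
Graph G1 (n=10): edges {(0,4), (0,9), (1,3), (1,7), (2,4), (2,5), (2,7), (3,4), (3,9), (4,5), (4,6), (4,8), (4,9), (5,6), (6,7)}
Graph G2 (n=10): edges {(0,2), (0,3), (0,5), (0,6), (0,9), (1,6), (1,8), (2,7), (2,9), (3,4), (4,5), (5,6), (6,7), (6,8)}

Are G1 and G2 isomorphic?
No, not isomorphic

The graphs are NOT isomorphic.

Degrees in G1: deg(0)=2, deg(1)=2, deg(2)=3, deg(3)=3, deg(4)=7, deg(5)=3, deg(6)=3, deg(7)=3, deg(8)=1, deg(9)=3.
Sorted degree sequence of G1: [7, 3, 3, 3, 3, 3, 3, 2, 2, 1].
Degrees in G2: deg(0)=5, deg(1)=2, deg(2)=3, deg(3)=2, deg(4)=2, deg(5)=3, deg(6)=5, deg(7)=2, deg(8)=2, deg(9)=2.
Sorted degree sequence of G2: [5, 5, 3, 3, 2, 2, 2, 2, 2, 2].
The (sorted) degree sequence is an isomorphism invariant, so since G1 and G2 have different degree sequences they cannot be isomorphic.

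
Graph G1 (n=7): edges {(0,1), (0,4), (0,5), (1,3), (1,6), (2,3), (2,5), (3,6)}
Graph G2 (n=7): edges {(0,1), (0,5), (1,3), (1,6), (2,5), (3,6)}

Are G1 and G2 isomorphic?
No, not isomorphic

The graphs are NOT isomorphic.

Counting edges: G1 has 8 edge(s); G2 has 6 edge(s).
Edge count is an isomorphism invariant (a bijection on vertices induces a bijection on edges), so differing edge counts rule out isomorphism.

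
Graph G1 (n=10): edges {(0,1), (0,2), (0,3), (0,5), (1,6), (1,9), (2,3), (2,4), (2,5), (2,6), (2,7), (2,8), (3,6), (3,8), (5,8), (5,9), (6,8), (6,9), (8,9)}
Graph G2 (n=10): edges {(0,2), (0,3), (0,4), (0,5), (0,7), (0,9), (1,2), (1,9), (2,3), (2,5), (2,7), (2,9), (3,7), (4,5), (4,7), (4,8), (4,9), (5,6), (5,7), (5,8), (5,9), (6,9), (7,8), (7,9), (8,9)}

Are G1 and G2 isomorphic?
No, not isomorphic

The graphs are NOT isomorphic.

Degrees in G1: deg(0)=4, deg(1)=3, deg(2)=7, deg(3)=4, deg(4)=1, deg(5)=4, deg(6)=5, deg(7)=1, deg(8)=5, deg(9)=4.
Sorted degree sequence of G1: [7, 5, 5, 4, 4, 4, 4, 3, 1, 1].
Degrees in G2: deg(0)=6, deg(1)=2, deg(2)=6, deg(3)=3, deg(4)=5, deg(5)=7, deg(6)=2, deg(7)=7, deg(8)=4, deg(9)=8.
Sorted degree sequence of G2: [8, 7, 7, 6, 6, 5, 4, 3, 2, 2].
The (sorted) degree sequence is an isomorphism invariant, so since G1 and G2 have different degree sequences they cannot be isomorphic.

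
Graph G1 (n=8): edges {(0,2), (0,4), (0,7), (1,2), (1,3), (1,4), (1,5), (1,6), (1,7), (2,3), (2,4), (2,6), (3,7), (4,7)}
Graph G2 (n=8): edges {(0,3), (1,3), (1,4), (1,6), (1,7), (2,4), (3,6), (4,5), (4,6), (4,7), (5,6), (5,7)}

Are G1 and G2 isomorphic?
No, not isomorphic

The graphs are NOT isomorphic.

Counting triangles (3-cliques): G1 has 7, G2 has 5.
Triangle count is an isomorphism invariant, so differing triangle counts rule out isomorphism.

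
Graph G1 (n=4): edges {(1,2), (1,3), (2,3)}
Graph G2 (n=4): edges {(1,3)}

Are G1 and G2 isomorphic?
No, not isomorphic

The graphs are NOT isomorphic.

Connected components of G1: 2 component(s) with vertex sets [[0], [1, 2, 3]], sizes [1, 3].
Connected components of G2: 3 component(s) with vertex sets [[0], [2], [1, 3]], sizes [1, 1, 2].
The number of connected components (and the multiset of component sizes) is an isomorphism invariant — an isomorphism maps each component of G1 bijectively onto a component of G2. Since G1 has 2 component(s) and G2 has 3, they cannot be isomorphic.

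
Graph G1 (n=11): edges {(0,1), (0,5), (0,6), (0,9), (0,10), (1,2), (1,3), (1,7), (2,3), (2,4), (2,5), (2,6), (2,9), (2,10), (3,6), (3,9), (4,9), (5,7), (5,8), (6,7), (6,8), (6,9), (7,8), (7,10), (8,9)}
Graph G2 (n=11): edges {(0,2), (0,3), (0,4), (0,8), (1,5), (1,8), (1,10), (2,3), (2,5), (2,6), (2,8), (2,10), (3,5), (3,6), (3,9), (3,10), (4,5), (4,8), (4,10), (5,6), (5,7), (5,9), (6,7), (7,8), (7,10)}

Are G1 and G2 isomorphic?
Yes, isomorphic

The graphs are isomorphic.
One valid mapping φ: V(G1) → V(G2): 0→10, 1→7, 2→5, 3→6, 4→9, 5→4, 6→2, 7→8, 8→0, 9→3, 10→1

Verify φ preserves adjacency — for each edge of G1, its image is an edge of G2:
  (0,1) → (φ(0),φ(1)) = (7,10) ∈ E(G2) ✓
  (0,5) → (φ(0),φ(5)) = (4,10) ∈ E(G2) ✓
  (0,6) → (φ(0),φ(6)) = (2,10) ∈ E(G2) ✓
  (0,9) → (φ(0),φ(9)) = (3,10) ∈ E(G2) ✓
  (0,10) → (φ(0),φ(10)) = (1,10) ∈ E(G2) ✓
  (1,2) → (φ(1),φ(2)) = (5,7) ∈ E(G2) ✓
  (1,3) → (φ(1),φ(3)) = (6,7) ∈ E(G2) ✓
  (1,7) → (φ(1),φ(7)) = (7,8) ∈ E(G2) ✓
  (2,3) → (φ(2),φ(3)) = (5,6) ∈ E(G2) ✓
  (2,4) → (φ(2),φ(4)) = (5,9) ∈ E(G2) ✓
  (2,5) → (φ(2),φ(5)) = (4,5) ∈ E(G2) ✓
  (2,6) → (φ(2),φ(6)) = (2,5) ∈ E(G2) ✓
  (2,9) → (φ(2),φ(9)) = (3,5) ∈ E(G2) ✓
  (2,10) → (φ(2),φ(10)) = (1,5) ∈ E(G2) ✓
  (3,6) → (φ(3),φ(6)) = (2,6) ∈ E(G2) ✓
  (3,9) → (φ(3),φ(9)) = (3,6) ∈ E(G2) ✓
  (4,9) → (φ(4),φ(9)) = (3,9) ∈ E(G2) ✓
  (5,7) → (φ(5),φ(7)) = (4,8) ∈ E(G2) ✓
  (5,8) → (φ(5),φ(8)) = (0,4) ∈ E(G2) ✓
  (6,7) → (φ(6),φ(7)) = (2,8) ∈ E(G2) ✓
  (6,8) → (φ(6),φ(8)) = (0,2) ∈ E(G2) ✓
  (6,9) → (φ(6),φ(9)) = (2,3) ∈ E(G2) ✓
  (7,8) → (φ(7),φ(8)) = (0,8) ∈ E(G2) ✓
  (7,10) → (φ(7),φ(10)) = (1,8) ∈ E(G2) ✓
  (8,9) → (φ(8),φ(9)) = (0,3) ∈ E(G2) ✓
All 25 edges of G1 map to edges of G2, and |E(G1)| = |E(G2)| = 25, so φ is a bijection on edges as well as vertices. Hence G1 ≅ G2.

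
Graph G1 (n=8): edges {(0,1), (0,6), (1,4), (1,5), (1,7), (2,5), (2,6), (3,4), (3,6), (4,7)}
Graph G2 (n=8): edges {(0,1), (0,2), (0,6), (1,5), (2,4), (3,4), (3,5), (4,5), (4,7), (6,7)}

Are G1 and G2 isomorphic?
Yes, isomorphic

The graphs are isomorphic.
One valid mapping φ: V(G1) → V(G2): 0→2, 1→4, 2→6, 3→1, 4→5, 5→7, 6→0, 7→3

Verify φ preserves adjacency — for each edge of G1, its image is an edge of G2:
  (0,1) → (φ(0),φ(1)) = (2,4) ∈ E(G2) ✓
  (0,6) → (φ(0),φ(6)) = (0,2) ∈ E(G2) ✓
  (1,4) → (φ(1),φ(4)) = (4,5) ∈ E(G2) ✓
  (1,5) → (φ(1),φ(5)) = (4,7) ∈ E(G2) ✓
  (1,7) → (φ(1),φ(7)) = (3,4) ∈ E(G2) ✓
  (2,5) → (φ(2),φ(5)) = (6,7) ∈ E(G2) ✓
  (2,6) → (φ(2),φ(6)) = (0,6) ∈ E(G2) ✓
  (3,4) → (φ(3),φ(4)) = (1,5) ∈ E(G2) ✓
  (3,6) → (φ(3),φ(6)) = (0,1) ∈ E(G2) ✓
  (4,7) → (φ(4),φ(7)) = (3,5) ∈ E(G2) ✓
All 10 edges of G1 map to edges of G2, and |E(G1)| = |E(G2)| = 10, so φ is a bijection on edges as well as vertices. Hence G1 ≅ G2.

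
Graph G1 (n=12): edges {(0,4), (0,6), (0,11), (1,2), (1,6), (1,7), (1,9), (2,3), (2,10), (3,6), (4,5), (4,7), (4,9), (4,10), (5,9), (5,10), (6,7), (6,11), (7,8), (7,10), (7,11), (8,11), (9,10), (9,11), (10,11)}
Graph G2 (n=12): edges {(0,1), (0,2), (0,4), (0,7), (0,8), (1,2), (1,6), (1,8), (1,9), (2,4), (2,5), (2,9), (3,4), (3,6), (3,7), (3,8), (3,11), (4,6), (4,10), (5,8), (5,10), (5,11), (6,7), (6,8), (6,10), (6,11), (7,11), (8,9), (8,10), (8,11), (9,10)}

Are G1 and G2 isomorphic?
No, not isomorphic

The graphs are NOT isomorphic.

Degrees in G1: deg(0)=3, deg(1)=4, deg(2)=3, deg(3)=2, deg(4)=5, deg(5)=3, deg(6)=5, deg(7)=6, deg(8)=2, deg(9)=5, deg(10)=6, deg(11)=6.
Sorted degree sequence of G1: [6, 6, 6, 5, 5, 5, 4, 3, 3, 3, 2, 2].
Degrees in G2: deg(0)=5, deg(1)=5, deg(2)=5, deg(3)=5, deg(4)=5, deg(5)=4, deg(6)=7, deg(7)=4, deg(8)=8, deg(9)=4, deg(10)=5, deg(11)=5.
Sorted degree sequence of G2: [8, 7, 5, 5, 5, 5, 5, 5, 5, 4, 4, 4].
The (sorted) degree sequence is an isomorphism invariant, so since G1 and G2 have different degree sequences they cannot be isomorphic.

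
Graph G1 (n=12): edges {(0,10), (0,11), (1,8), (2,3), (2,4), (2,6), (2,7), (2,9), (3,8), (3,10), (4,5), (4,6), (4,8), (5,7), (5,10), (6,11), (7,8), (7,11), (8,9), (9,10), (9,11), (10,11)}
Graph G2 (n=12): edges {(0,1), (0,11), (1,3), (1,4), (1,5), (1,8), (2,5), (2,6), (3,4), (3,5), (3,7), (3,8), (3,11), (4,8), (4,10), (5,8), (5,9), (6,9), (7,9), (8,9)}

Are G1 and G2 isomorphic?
No, not isomorphic

The graphs are NOT isomorphic.

Counting triangles (3-cliques): G1 has 3, G2 has 8.
Triangle count is an isomorphism invariant, so differing triangle counts rule out isomorphism.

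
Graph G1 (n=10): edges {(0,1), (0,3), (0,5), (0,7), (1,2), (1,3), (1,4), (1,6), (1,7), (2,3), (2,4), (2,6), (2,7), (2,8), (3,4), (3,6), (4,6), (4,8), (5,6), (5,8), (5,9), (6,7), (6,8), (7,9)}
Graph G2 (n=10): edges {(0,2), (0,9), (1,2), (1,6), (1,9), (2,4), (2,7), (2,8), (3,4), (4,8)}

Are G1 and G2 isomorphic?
No, not isomorphic

The graphs are NOT isomorphic.

Connected components of G1: 1 component(s) with vertex sets [[0, 1, 2, 3, 4, 5, 6, 7, 8, 9]], sizes [10].
Connected components of G2: 2 component(s) with vertex sets [[5], [0, 1, 2, 3, 4, 6, 7, 8, 9]], sizes [1, 9].
The number of connected components (and the multiset of component sizes) is an isomorphism invariant — an isomorphism maps each component of G1 bijectively onto a component of G2. Since G1 has 1 component(s) and G2 has 2, they cannot be isomorphic.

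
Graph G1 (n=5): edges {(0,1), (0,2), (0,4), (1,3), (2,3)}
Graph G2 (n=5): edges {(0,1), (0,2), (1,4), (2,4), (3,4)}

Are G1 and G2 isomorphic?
Yes, isomorphic

The graphs are isomorphic.
One valid mapping φ: V(G1) → V(G2): 0→4, 1→1, 2→2, 3→0, 4→3

Verify φ preserves adjacency — for each edge of G1, its image is an edge of G2:
  (0,1) → (φ(0),φ(1)) = (1,4) ∈ E(G2) ✓
  (0,2) → (φ(0),φ(2)) = (2,4) ∈ E(G2) ✓
  (0,4) → (φ(0),φ(4)) = (3,4) ∈ E(G2) ✓
  (1,3) → (φ(1),φ(3)) = (0,1) ∈ E(G2) ✓
  (2,3) → (φ(2),φ(3)) = (0,2) ∈ E(G2) ✓
All 5 edges of G1 map to edges of G2, and |E(G1)| = |E(G2)| = 5, so φ is a bijection on edges as well as vertices. Hence G1 ≅ G2.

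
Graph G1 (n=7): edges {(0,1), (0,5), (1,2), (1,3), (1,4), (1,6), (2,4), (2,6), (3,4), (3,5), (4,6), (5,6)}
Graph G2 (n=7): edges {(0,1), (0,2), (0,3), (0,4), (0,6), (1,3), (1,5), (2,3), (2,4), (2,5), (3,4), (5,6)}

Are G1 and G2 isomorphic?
Yes, isomorphic

The graphs are isomorphic.
One valid mapping φ: V(G1) → V(G2): 0→6, 1→0, 2→4, 3→1, 4→3, 5→5, 6→2

Verify φ preserves adjacency — for each edge of G1, its image is an edge of G2:
  (0,1) → (φ(0),φ(1)) = (0,6) ∈ E(G2) ✓
  (0,5) → (φ(0),φ(5)) = (5,6) ∈ E(G2) ✓
  (1,2) → (φ(1),φ(2)) = (0,4) ∈ E(G2) ✓
  (1,3) → (φ(1),φ(3)) = (0,1) ∈ E(G2) ✓
  (1,4) → (φ(1),φ(4)) = (0,3) ∈ E(G2) ✓
  (1,6) → (φ(1),φ(6)) = (0,2) ∈ E(G2) ✓
  (2,4) → (φ(2),φ(4)) = (3,4) ∈ E(G2) ✓
  (2,6) → (φ(2),φ(6)) = (2,4) ∈ E(G2) ✓
  (3,4) → (φ(3),φ(4)) = (1,3) ∈ E(G2) ✓
  (3,5) → (φ(3),φ(5)) = (1,5) ∈ E(G2) ✓
  (4,6) → (φ(4),φ(6)) = (2,3) ∈ E(G2) ✓
  (5,6) → (φ(5),φ(6)) = (2,5) ∈ E(G2) ✓
All 12 edges of G1 map to edges of G2, and |E(G1)| = |E(G2)| = 12, so φ is a bijection on edges as well as vertices. Hence G1 ≅ G2.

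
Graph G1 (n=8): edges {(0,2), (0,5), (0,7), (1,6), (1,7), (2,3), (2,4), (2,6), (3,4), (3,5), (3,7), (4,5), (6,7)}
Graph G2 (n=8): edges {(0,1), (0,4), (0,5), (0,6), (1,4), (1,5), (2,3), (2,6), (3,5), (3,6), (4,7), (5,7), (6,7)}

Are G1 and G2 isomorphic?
Yes, isomorphic

The graphs are isomorphic.
One valid mapping φ: V(G1) → V(G2): 0→7, 1→2, 2→5, 3→0, 4→1, 5→4, 6→3, 7→6

Verify φ preserves adjacency — for each edge of G1, its image is an edge of G2:
  (0,2) → (φ(0),φ(2)) = (5,7) ∈ E(G2) ✓
  (0,5) → (φ(0),φ(5)) = (4,7) ∈ E(G2) ✓
  (0,7) → (φ(0),φ(7)) = (6,7) ∈ E(G2) ✓
  (1,6) → (φ(1),φ(6)) = (2,3) ∈ E(G2) ✓
  (1,7) → (φ(1),φ(7)) = (2,6) ∈ E(G2) ✓
  (2,3) → (φ(2),φ(3)) = (0,5) ∈ E(G2) ✓
  (2,4) → (φ(2),φ(4)) = (1,5) ∈ E(G2) ✓
  (2,6) → (φ(2),φ(6)) = (3,5) ∈ E(G2) ✓
  (3,4) → (φ(3),φ(4)) = (0,1) ∈ E(G2) ✓
  (3,5) → (φ(3),φ(5)) = (0,4) ∈ E(G2) ✓
  (3,7) → (φ(3),φ(7)) = (0,6) ∈ E(G2) ✓
  (4,5) → (φ(4),φ(5)) = (1,4) ∈ E(G2) ✓
  (6,7) → (φ(6),φ(7)) = (3,6) ∈ E(G2) ✓
All 13 edges of G1 map to edges of G2, and |E(G1)| = |E(G2)| = 13, so φ is a bijection on edges as well as vertices. Hence G1 ≅ G2.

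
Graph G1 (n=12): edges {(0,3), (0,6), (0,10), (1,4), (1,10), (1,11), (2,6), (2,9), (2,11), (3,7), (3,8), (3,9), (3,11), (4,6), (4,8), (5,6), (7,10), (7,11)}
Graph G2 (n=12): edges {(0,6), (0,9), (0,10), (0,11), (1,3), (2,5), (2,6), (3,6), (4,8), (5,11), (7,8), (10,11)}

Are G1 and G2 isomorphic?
No, not isomorphic

The graphs are NOT isomorphic.

Connected components of G1: 1 component(s) with vertex sets [[0, 1, 2, 3, 4, 5, 6, 7, 8, 9, 10, 11]], sizes [12].
Connected components of G2: 2 component(s) with vertex sets [[4, 7, 8], [0, 1, 2, 3, 5, 6, 9, 10, 11]], sizes [3, 9].
The number of connected components (and the multiset of component sizes) is an isomorphism invariant — an isomorphism maps each component of G1 bijectively onto a component of G2. Since G1 has 1 component(s) and G2 has 2, they cannot be isomorphic.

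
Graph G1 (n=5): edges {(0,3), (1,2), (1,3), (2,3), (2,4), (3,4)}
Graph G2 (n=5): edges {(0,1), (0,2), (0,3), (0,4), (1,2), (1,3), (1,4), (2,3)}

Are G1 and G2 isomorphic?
No, not isomorphic

The graphs are NOT isomorphic.

Counting triangles (3-cliques): G1 has 2, G2 has 5.
Triangle count is an isomorphism invariant, so differing triangle counts rule out isomorphism.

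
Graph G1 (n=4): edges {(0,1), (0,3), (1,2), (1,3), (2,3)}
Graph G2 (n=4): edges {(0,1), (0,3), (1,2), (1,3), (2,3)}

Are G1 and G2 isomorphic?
Yes, isomorphic

The graphs are isomorphic.
One valid mapping φ: V(G1) → V(G2): 0→0, 1→1, 2→2, 3→3

Verify φ preserves adjacency — for each edge of G1, its image is an edge of G2:
  (0,1) → (φ(0),φ(1)) = (0,1) ∈ E(G2) ✓
  (0,3) → (φ(0),φ(3)) = (0,3) ∈ E(G2) ✓
  (1,2) → (φ(1),φ(2)) = (1,2) ∈ E(G2) ✓
  (1,3) → (φ(1),φ(3)) = (1,3) ∈ E(G2) ✓
  (2,3) → (φ(2),φ(3)) = (2,3) ∈ E(G2) ✓
All 5 edges of G1 map to edges of G2, and |E(G1)| = |E(G2)| = 5, so φ is a bijection on edges as well as vertices. Hence G1 ≅ G2.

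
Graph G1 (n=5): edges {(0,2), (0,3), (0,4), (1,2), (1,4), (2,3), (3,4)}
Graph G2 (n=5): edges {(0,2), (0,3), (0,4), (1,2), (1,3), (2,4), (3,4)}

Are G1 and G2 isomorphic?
Yes, isomorphic

The graphs are isomorphic.
One valid mapping φ: V(G1) → V(G2): 0→4, 1→1, 2→3, 3→0, 4→2

Verify φ preserves adjacency — for each edge of G1, its image is an edge of G2:
  (0,2) → (φ(0),φ(2)) = (3,4) ∈ E(G2) ✓
  (0,3) → (φ(0),φ(3)) = (0,4) ∈ E(G2) ✓
  (0,4) → (φ(0),φ(4)) = (2,4) ∈ E(G2) ✓
  (1,2) → (φ(1),φ(2)) = (1,3) ∈ E(G2) ✓
  (1,4) → (φ(1),φ(4)) = (1,2) ∈ E(G2) ✓
  (2,3) → (φ(2),φ(3)) = (0,3) ∈ E(G2) ✓
  (3,4) → (φ(3),φ(4)) = (0,2) ∈ E(G2) ✓
All 7 edges of G1 map to edges of G2, and |E(G1)| = |E(G2)| = 7, so φ is a bijection on edges as well as vertices. Hence G1 ≅ G2.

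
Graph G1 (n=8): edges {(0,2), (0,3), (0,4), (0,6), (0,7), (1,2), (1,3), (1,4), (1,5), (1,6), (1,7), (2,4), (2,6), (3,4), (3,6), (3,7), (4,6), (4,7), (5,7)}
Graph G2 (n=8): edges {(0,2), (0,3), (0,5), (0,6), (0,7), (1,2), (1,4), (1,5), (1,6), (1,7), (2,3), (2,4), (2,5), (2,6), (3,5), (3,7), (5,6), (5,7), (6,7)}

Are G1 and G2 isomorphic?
Yes, isomorphic

The graphs are isomorphic.
One valid mapping φ: V(G1) → V(G2): 0→7, 1→2, 2→3, 3→6, 4→5, 5→4, 6→0, 7→1

Verify φ preserves adjacency — for each edge of G1, its image is an edge of G2:
  (0,2) → (φ(0),φ(2)) = (3,7) ∈ E(G2) ✓
  (0,3) → (φ(0),φ(3)) = (6,7) ∈ E(G2) ✓
  (0,4) → (φ(0),φ(4)) = (5,7) ∈ E(G2) ✓
  (0,6) → (φ(0),φ(6)) = (0,7) ∈ E(G2) ✓
  (0,7) → (φ(0),φ(7)) = (1,7) ∈ E(G2) ✓
  (1,2) → (φ(1),φ(2)) = (2,3) ∈ E(G2) ✓
  (1,3) → (φ(1),φ(3)) = (2,6) ∈ E(G2) ✓
  (1,4) → (φ(1),φ(4)) = (2,5) ∈ E(G2) ✓
  (1,5) → (φ(1),φ(5)) = (2,4) ∈ E(G2) ✓
  (1,6) → (φ(1),φ(6)) = (0,2) ∈ E(G2) ✓
  (1,7) → (φ(1),φ(7)) = (1,2) ∈ E(G2) ✓
  (2,4) → (φ(2),φ(4)) = (3,5) ∈ E(G2) ✓
  (2,6) → (φ(2),φ(6)) = (0,3) ∈ E(G2) ✓
  (3,4) → (φ(3),φ(4)) = (5,6) ∈ E(G2) ✓
  (3,6) → (φ(3),φ(6)) = (0,6) ∈ E(G2) ✓
  (3,7) → (φ(3),φ(7)) = (1,6) ∈ E(G2) ✓
  (4,6) → (φ(4),φ(6)) = (0,5) ∈ E(G2) ✓
  (4,7) → (φ(4),φ(7)) = (1,5) ∈ E(G2) ✓
  (5,7) → (φ(5),φ(7)) = (1,4) ∈ E(G2) ✓
All 19 edges of G1 map to edges of G2, and |E(G1)| = |E(G2)| = 19, so φ is a bijection on edges as well as vertices. Hence G1 ≅ G2.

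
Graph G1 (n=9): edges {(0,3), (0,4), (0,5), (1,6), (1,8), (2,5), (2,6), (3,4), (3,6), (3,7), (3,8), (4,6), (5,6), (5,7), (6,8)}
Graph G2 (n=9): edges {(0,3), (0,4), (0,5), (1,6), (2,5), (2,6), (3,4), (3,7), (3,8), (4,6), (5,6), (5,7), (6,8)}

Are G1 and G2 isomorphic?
No, not isomorphic

The graphs are NOT isomorphic.

Counting edges: G1 has 15 edge(s); G2 has 13 edge(s).
Edge count is an isomorphism invariant (a bijection on vertices induces a bijection on edges), so differing edge counts rule out isomorphism.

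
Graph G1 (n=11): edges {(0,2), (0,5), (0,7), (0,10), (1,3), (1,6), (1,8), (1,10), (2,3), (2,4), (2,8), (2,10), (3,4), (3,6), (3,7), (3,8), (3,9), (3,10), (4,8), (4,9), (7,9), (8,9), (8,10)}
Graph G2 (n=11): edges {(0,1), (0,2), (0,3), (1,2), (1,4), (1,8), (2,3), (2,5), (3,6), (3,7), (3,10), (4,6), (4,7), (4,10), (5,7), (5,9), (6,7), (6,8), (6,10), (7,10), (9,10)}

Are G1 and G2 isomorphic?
No, not isomorphic

The graphs are NOT isomorphic.

Counting triangles (3-cliques): G1 has 16, G2 has 9.
Triangle count is an isomorphism invariant, so differing triangle counts rule out isomorphism.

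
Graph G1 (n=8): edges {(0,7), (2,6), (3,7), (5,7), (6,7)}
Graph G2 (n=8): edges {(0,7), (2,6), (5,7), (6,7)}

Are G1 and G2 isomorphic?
No, not isomorphic

The graphs are NOT isomorphic.

Counting edges: G1 has 5 edge(s); G2 has 4 edge(s).
Edge count is an isomorphism invariant (a bijection on vertices induces a bijection on edges), so differing edge counts rule out isomorphism.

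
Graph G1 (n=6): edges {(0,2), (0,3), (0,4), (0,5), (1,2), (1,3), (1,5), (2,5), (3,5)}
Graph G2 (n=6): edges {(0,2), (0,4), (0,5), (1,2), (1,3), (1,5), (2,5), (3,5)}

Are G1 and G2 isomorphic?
No, not isomorphic

The graphs are NOT isomorphic.

Counting edges: G1 has 9 edge(s); G2 has 8 edge(s).
Edge count is an isomorphism invariant (a bijection on vertices induces a bijection on edges), so differing edge counts rule out isomorphism.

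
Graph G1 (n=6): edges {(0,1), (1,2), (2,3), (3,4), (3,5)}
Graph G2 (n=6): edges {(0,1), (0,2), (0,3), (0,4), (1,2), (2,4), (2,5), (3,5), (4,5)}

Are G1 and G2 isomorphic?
No, not isomorphic

The graphs are NOT isomorphic.

Counting triangles (3-cliques): G1 has 0, G2 has 3.
Triangle count is an isomorphism invariant, so differing triangle counts rule out isomorphism.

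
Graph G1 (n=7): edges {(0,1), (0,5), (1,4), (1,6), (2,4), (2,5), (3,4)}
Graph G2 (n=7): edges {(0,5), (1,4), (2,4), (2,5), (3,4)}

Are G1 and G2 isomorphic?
No, not isomorphic

The graphs are NOT isomorphic.

Counting edges: G1 has 7 edge(s); G2 has 5 edge(s).
Edge count is an isomorphism invariant (a bijection on vertices induces a bijection on edges), so differing edge counts rule out isomorphism.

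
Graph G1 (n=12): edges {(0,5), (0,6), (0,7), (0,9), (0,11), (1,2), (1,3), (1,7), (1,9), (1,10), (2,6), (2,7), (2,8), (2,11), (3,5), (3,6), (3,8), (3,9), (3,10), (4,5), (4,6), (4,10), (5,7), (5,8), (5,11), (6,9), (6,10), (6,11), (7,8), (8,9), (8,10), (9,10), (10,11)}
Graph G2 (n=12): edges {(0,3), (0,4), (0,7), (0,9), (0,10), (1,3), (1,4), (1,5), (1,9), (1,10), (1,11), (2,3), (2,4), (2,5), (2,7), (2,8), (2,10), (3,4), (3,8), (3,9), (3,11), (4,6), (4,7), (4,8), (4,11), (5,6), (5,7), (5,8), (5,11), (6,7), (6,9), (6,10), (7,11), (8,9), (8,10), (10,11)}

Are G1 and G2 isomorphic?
No, not isomorphic

The graphs are NOT isomorphic.

Counting triangles (3-cliques): G1 has 21, G2 has 23.
Triangle count is an isomorphism invariant, so differing triangle counts rule out isomorphism.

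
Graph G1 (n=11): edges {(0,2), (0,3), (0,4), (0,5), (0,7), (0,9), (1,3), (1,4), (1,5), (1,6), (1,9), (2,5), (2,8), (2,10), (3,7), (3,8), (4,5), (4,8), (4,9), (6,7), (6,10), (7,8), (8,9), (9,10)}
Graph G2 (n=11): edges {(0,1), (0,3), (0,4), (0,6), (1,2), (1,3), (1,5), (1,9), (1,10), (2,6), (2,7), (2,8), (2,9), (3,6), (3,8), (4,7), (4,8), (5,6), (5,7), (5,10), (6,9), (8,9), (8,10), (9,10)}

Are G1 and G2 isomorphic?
Yes, isomorphic

The graphs are isomorphic.
One valid mapping φ: V(G1) → V(G2): 0→1, 1→8, 2→5, 3→3, 4→9, 5→10, 6→4, 7→0, 8→6, 9→2, 10→7

Verify φ preserves adjacency — for each edge of G1, its image is an edge of G2:
  (0,2) → (φ(0),φ(2)) = (1,5) ∈ E(G2) ✓
  (0,3) → (φ(0),φ(3)) = (1,3) ∈ E(G2) ✓
  (0,4) → (φ(0),φ(4)) = (1,9) ∈ E(G2) ✓
  (0,5) → (φ(0),φ(5)) = (1,10) ∈ E(G2) ✓
  (0,7) → (φ(0),φ(7)) = (0,1) ∈ E(G2) ✓
  (0,9) → (φ(0),φ(9)) = (1,2) ∈ E(G2) ✓
  (1,3) → (φ(1),φ(3)) = (3,8) ∈ E(G2) ✓
  (1,4) → (φ(1),φ(4)) = (8,9) ∈ E(G2) ✓
  (1,5) → (φ(1),φ(5)) = (8,10) ∈ E(G2) ✓
  (1,6) → (φ(1),φ(6)) = (4,8) ∈ E(G2) ✓
  (1,9) → (φ(1),φ(9)) = (2,8) ∈ E(G2) ✓
  (2,5) → (φ(2),φ(5)) = (5,10) ∈ E(G2) ✓
  (2,8) → (φ(2),φ(8)) = (5,6) ∈ E(G2) ✓
  (2,10) → (φ(2),φ(10)) = (5,7) ∈ E(G2) ✓
  (3,7) → (φ(3),φ(7)) = (0,3) ∈ E(G2) ✓
  (3,8) → (φ(3),φ(8)) = (3,6) ∈ E(G2) ✓
  (4,5) → (φ(4),φ(5)) = (9,10) ∈ E(G2) ✓
  (4,8) → (φ(4),φ(8)) = (6,9) ∈ E(G2) ✓
  (4,9) → (φ(4),φ(9)) = (2,9) ∈ E(G2) ✓
  (6,7) → (φ(6),φ(7)) = (0,4) ∈ E(G2) ✓
  (6,10) → (φ(6),φ(10)) = (4,7) ∈ E(G2) ✓
  (7,8) → (φ(7),φ(8)) = (0,6) ∈ E(G2) ✓
  (8,9) → (φ(8),φ(9)) = (2,6) ∈ E(G2) ✓
  (9,10) → (φ(9),φ(10)) = (2,7) ∈ E(G2) ✓
All 24 edges of G1 map to edges of G2, and |E(G1)| = |E(G2)| = 24, so φ is a bijection on edges as well as vertices. Hence G1 ≅ G2.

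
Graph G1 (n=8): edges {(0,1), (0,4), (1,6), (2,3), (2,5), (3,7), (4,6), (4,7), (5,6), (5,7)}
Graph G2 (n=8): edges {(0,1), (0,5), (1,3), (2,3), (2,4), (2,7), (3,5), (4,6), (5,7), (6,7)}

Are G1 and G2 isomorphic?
Yes, isomorphic

The graphs are isomorphic.
One valid mapping φ: V(G1) → V(G2): 0→4, 1→6, 2→0, 3→1, 4→2, 5→5, 6→7, 7→3

Verify φ preserves adjacency — for each edge of G1, its image is an edge of G2:
  (0,1) → (φ(0),φ(1)) = (4,6) ∈ E(G2) ✓
  (0,4) → (φ(0),φ(4)) = (2,4) ∈ E(G2) ✓
  (1,6) → (φ(1),φ(6)) = (6,7) ∈ E(G2) ✓
  (2,3) → (φ(2),φ(3)) = (0,1) ∈ E(G2) ✓
  (2,5) → (φ(2),φ(5)) = (0,5) ∈ E(G2) ✓
  (3,7) → (φ(3),φ(7)) = (1,3) ∈ E(G2) ✓
  (4,6) → (φ(4),φ(6)) = (2,7) ∈ E(G2) ✓
  (4,7) → (φ(4),φ(7)) = (2,3) ∈ E(G2) ✓
  (5,6) → (φ(5),φ(6)) = (5,7) ∈ E(G2) ✓
  (5,7) → (φ(5),φ(7)) = (3,5) ∈ E(G2) ✓
All 10 edges of G1 map to edges of G2, and |E(G1)| = |E(G2)| = 10, so φ is a bijection on edges as well as vertices. Hence G1 ≅ G2.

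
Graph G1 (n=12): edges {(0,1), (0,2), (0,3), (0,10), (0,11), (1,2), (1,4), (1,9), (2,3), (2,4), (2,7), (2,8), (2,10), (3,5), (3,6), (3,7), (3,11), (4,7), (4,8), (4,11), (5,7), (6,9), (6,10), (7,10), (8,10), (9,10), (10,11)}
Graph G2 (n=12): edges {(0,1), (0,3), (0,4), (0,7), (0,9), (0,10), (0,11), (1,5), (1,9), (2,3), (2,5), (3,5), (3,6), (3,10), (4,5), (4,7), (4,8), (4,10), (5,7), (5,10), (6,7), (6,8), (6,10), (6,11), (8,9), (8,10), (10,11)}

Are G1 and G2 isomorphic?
Yes, isomorphic

The graphs are isomorphic.
One valid mapping φ: V(G1) → V(G2): 0→4, 1→8, 2→10, 3→5, 4→6, 5→2, 6→1, 7→3, 8→11, 9→9, 10→0, 11→7

Verify φ preserves adjacency — for each edge of G1, its image is an edge of G2:
  (0,1) → (φ(0),φ(1)) = (4,8) ∈ E(G2) ✓
  (0,2) → (φ(0),φ(2)) = (4,10) ∈ E(G2) ✓
  (0,3) → (φ(0),φ(3)) = (4,5) ∈ E(G2) ✓
  (0,10) → (φ(0),φ(10)) = (0,4) ∈ E(G2) ✓
  (0,11) → (φ(0),φ(11)) = (4,7) ∈ E(G2) ✓
  (1,2) → (φ(1),φ(2)) = (8,10) ∈ E(G2) ✓
  (1,4) → (φ(1),φ(4)) = (6,8) ∈ E(G2) ✓
  (1,9) → (φ(1),φ(9)) = (8,9) ∈ E(G2) ✓
  (2,3) → (φ(2),φ(3)) = (5,10) ∈ E(G2) ✓
  (2,4) → (φ(2),φ(4)) = (6,10) ∈ E(G2) ✓
  (2,7) → (φ(2),φ(7)) = (3,10) ∈ E(G2) ✓
  (2,8) → (φ(2),φ(8)) = (10,11) ∈ E(G2) ✓
  (2,10) → (φ(2),φ(10)) = (0,10) ∈ E(G2) ✓
  (3,5) → (φ(3),φ(5)) = (2,5) ∈ E(G2) ✓
  (3,6) → (φ(3),φ(6)) = (1,5) ∈ E(G2) ✓
  (3,7) → (φ(3),φ(7)) = (3,5) ∈ E(G2) ✓
  (3,11) → (φ(3),φ(11)) = (5,7) ∈ E(G2) ✓
  (4,7) → (φ(4),φ(7)) = (3,6) ∈ E(G2) ✓
  (4,8) → (φ(4),φ(8)) = (6,11) ∈ E(G2) ✓
  (4,11) → (φ(4),φ(11)) = (6,7) ∈ E(G2) ✓
  (5,7) → (φ(5),φ(7)) = (2,3) ∈ E(G2) ✓
  (6,9) → (φ(6),φ(9)) = (1,9) ∈ E(G2) ✓
  (6,10) → (φ(6),φ(10)) = (0,1) ∈ E(G2) ✓
  (7,10) → (φ(7),φ(10)) = (0,3) ∈ E(G2) ✓
  (8,10) → (φ(8),φ(10)) = (0,11) ∈ E(G2) ✓
  (9,10) → (φ(9),φ(10)) = (0,9) ∈ E(G2) ✓
  (10,11) → (φ(10),φ(11)) = (0,7) ∈ E(G2) ✓
All 27 edges of G1 map to edges of G2, and |E(G1)| = |E(G2)| = 27, so φ is a bijection on edges as well as vertices. Hence G1 ≅ G2.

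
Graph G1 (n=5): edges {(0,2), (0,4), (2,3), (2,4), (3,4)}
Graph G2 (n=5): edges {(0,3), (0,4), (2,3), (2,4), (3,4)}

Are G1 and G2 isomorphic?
Yes, isomorphic

The graphs are isomorphic.
One valid mapping φ: V(G1) → V(G2): 0→2, 1→1, 2→4, 3→0, 4→3

Verify φ preserves adjacency — for each edge of G1, its image is an edge of G2:
  (0,2) → (φ(0),φ(2)) = (2,4) ∈ E(G2) ✓
  (0,4) → (φ(0),φ(4)) = (2,3) ∈ E(G2) ✓
  (2,3) → (φ(2),φ(3)) = (0,4) ∈ E(G2) ✓
  (2,4) → (φ(2),φ(4)) = (3,4) ∈ E(G2) ✓
  (3,4) → (φ(3),φ(4)) = (0,3) ∈ E(G2) ✓
All 5 edges of G1 map to edges of G2, and |E(G1)| = |E(G2)| = 5, so φ is a bijection on edges as well as vertices. Hence G1 ≅ G2.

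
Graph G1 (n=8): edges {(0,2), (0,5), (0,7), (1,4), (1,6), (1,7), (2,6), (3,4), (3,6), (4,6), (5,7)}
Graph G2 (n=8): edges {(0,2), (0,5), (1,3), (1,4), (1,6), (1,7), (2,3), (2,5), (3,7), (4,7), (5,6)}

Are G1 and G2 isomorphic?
Yes, isomorphic

The graphs are isomorphic.
One valid mapping φ: V(G1) → V(G2): 0→5, 1→3, 2→6, 3→4, 4→7, 5→0, 6→1, 7→2

Verify φ preserves adjacency — for each edge of G1, its image is an edge of G2:
  (0,2) → (φ(0),φ(2)) = (5,6) ∈ E(G2) ✓
  (0,5) → (φ(0),φ(5)) = (0,5) ∈ E(G2) ✓
  (0,7) → (φ(0),φ(7)) = (2,5) ∈ E(G2) ✓
  (1,4) → (φ(1),φ(4)) = (3,7) ∈ E(G2) ✓
  (1,6) → (φ(1),φ(6)) = (1,3) ∈ E(G2) ✓
  (1,7) → (φ(1),φ(7)) = (2,3) ∈ E(G2) ✓
  (2,6) → (φ(2),φ(6)) = (1,6) ∈ E(G2) ✓
  (3,4) → (φ(3),φ(4)) = (4,7) ∈ E(G2) ✓
  (3,6) → (φ(3),φ(6)) = (1,4) ∈ E(G2) ✓
  (4,6) → (φ(4),φ(6)) = (1,7) ∈ E(G2) ✓
  (5,7) → (φ(5),φ(7)) = (0,2) ∈ E(G2) ✓
All 11 edges of G1 map to edges of G2, and |E(G1)| = |E(G2)| = 11, so φ is a bijection on edges as well as vertices. Hence G1 ≅ G2.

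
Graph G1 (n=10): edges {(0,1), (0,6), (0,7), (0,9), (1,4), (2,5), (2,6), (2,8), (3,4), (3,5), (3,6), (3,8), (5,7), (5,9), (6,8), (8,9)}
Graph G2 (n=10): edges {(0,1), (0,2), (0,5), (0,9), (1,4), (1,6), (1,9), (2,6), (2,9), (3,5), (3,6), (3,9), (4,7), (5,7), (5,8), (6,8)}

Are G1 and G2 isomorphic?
Yes, isomorphic

The graphs are isomorphic.
One valid mapping φ: V(G1) → V(G2): 0→5, 1→7, 2→2, 3→1, 4→4, 5→6, 6→0, 7→8, 8→9, 9→3

Verify φ preserves adjacency — for each edge of G1, its image is an edge of G2:
  (0,1) → (φ(0),φ(1)) = (5,7) ∈ E(G2) ✓
  (0,6) → (φ(0),φ(6)) = (0,5) ∈ E(G2) ✓
  (0,7) → (φ(0),φ(7)) = (5,8) ∈ E(G2) ✓
  (0,9) → (φ(0),φ(9)) = (3,5) ∈ E(G2) ✓
  (1,4) → (φ(1),φ(4)) = (4,7) ∈ E(G2) ✓
  (2,5) → (φ(2),φ(5)) = (2,6) ∈ E(G2) ✓
  (2,6) → (φ(2),φ(6)) = (0,2) ∈ E(G2) ✓
  (2,8) → (φ(2),φ(8)) = (2,9) ∈ E(G2) ✓
  (3,4) → (φ(3),φ(4)) = (1,4) ∈ E(G2) ✓
  (3,5) → (φ(3),φ(5)) = (1,6) ∈ E(G2) ✓
  (3,6) → (φ(3),φ(6)) = (0,1) ∈ E(G2) ✓
  (3,8) → (φ(3),φ(8)) = (1,9) ∈ E(G2) ✓
  (5,7) → (φ(5),φ(7)) = (6,8) ∈ E(G2) ✓
  (5,9) → (φ(5),φ(9)) = (3,6) ∈ E(G2) ✓
  (6,8) → (φ(6),φ(8)) = (0,9) ∈ E(G2) ✓
  (8,9) → (φ(8),φ(9)) = (3,9) ∈ E(G2) ✓
All 16 edges of G1 map to edges of G2, and |E(G1)| = |E(G2)| = 16, so φ is a bijection on edges as well as vertices. Hence G1 ≅ G2.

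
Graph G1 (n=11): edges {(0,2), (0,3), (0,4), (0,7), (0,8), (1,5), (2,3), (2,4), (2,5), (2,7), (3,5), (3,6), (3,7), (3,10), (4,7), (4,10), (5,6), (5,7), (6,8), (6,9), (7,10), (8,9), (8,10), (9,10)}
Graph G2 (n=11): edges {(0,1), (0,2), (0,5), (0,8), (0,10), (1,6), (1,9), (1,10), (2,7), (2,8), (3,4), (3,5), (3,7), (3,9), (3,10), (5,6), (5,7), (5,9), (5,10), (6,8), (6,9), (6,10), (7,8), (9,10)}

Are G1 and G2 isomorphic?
Yes, isomorphic

The graphs are isomorphic.
One valid mapping φ: V(G1) → V(G2): 0→6, 1→4, 2→9, 3→5, 4→1, 5→3, 6→7, 7→10, 8→8, 9→2, 10→0

Verify φ preserves adjacency — for each edge of G1, its image is an edge of G2:
  (0,2) → (φ(0),φ(2)) = (6,9) ∈ E(G2) ✓
  (0,3) → (φ(0),φ(3)) = (5,6) ∈ E(G2) ✓
  (0,4) → (φ(0),φ(4)) = (1,6) ∈ E(G2) ✓
  (0,7) → (φ(0),φ(7)) = (6,10) ∈ E(G2) ✓
  (0,8) → (φ(0),φ(8)) = (6,8) ∈ E(G2) ✓
  (1,5) → (φ(1),φ(5)) = (3,4) ∈ E(G2) ✓
  (2,3) → (φ(2),φ(3)) = (5,9) ∈ E(G2) ✓
  (2,4) → (φ(2),φ(4)) = (1,9) ∈ E(G2) ✓
  (2,5) → (φ(2),φ(5)) = (3,9) ∈ E(G2) ✓
  (2,7) → (φ(2),φ(7)) = (9,10) ∈ E(G2) ✓
  (3,5) → (φ(3),φ(5)) = (3,5) ∈ E(G2) ✓
  (3,6) → (φ(3),φ(6)) = (5,7) ∈ E(G2) ✓
  (3,7) → (φ(3),φ(7)) = (5,10) ∈ E(G2) ✓
  (3,10) → (φ(3),φ(10)) = (0,5) ∈ E(G2) ✓
  (4,7) → (φ(4),φ(7)) = (1,10) ∈ E(G2) ✓
  (4,10) → (φ(4),φ(10)) = (0,1) ∈ E(G2) ✓
  (5,6) → (φ(5),φ(6)) = (3,7) ∈ E(G2) ✓
  (5,7) → (φ(5),φ(7)) = (3,10) ∈ E(G2) ✓
  (6,8) → (φ(6),φ(8)) = (7,8) ∈ E(G2) ✓
  (6,9) → (φ(6),φ(9)) = (2,7) ∈ E(G2) ✓
  (7,10) → (φ(7),φ(10)) = (0,10) ∈ E(G2) ✓
  (8,9) → (φ(8),φ(9)) = (2,8) ∈ E(G2) ✓
  (8,10) → (φ(8),φ(10)) = (0,8) ∈ E(G2) ✓
  (9,10) → (φ(9),φ(10)) = (0,2) ∈ E(G2) ✓
All 24 edges of G1 map to edges of G2, and |E(G1)| = |E(G2)| = 24, so φ is a bijection on edges as well as vertices. Hence G1 ≅ G2.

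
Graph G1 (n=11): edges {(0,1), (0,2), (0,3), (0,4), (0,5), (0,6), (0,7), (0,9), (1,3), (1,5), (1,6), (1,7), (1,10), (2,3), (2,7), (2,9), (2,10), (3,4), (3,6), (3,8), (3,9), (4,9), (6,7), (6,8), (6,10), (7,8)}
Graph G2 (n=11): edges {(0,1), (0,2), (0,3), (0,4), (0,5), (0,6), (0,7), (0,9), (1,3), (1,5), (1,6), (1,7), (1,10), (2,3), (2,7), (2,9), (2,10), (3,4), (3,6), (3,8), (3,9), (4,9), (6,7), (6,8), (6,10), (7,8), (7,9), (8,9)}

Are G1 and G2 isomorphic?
No, not isomorphic

The graphs are NOT isomorphic.

Counting edges: G1 has 26 edge(s); G2 has 28 edge(s).
Edge count is an isomorphism invariant (a bijection on vertices induces a bijection on edges), so differing edge counts rule out isomorphism.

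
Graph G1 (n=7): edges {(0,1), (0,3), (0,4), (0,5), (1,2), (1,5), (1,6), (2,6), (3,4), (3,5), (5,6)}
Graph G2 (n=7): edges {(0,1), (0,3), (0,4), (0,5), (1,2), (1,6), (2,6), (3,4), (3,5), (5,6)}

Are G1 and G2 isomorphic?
No, not isomorphic

The graphs are NOT isomorphic.

Counting edges: G1 has 11 edge(s); G2 has 10 edge(s).
Edge count is an isomorphism invariant (a bijection on vertices induces a bijection on edges), so differing edge counts rule out isomorphism.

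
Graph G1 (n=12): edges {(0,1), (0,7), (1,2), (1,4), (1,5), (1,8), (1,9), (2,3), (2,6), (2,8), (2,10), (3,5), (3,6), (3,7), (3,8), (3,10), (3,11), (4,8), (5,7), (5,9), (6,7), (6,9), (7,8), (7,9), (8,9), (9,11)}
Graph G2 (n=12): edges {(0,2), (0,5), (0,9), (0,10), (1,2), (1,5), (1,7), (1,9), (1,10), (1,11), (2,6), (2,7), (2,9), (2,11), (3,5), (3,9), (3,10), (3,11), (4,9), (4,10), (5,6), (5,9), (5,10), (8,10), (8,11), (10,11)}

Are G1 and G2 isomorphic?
Yes, isomorphic

The graphs are isomorphic.
One valid mapping φ: V(G1) → V(G2): 0→6, 1→2, 2→11, 3→10, 4→7, 5→0, 6→3, 7→5, 8→1, 9→9, 10→8, 11→4

Verify φ preserves adjacency — for each edge of G1, its image is an edge of G2:
  (0,1) → (φ(0),φ(1)) = (2,6) ∈ E(G2) ✓
  (0,7) → (φ(0),φ(7)) = (5,6) ∈ E(G2) ✓
  (1,2) → (φ(1),φ(2)) = (2,11) ∈ E(G2) ✓
  (1,4) → (φ(1),φ(4)) = (2,7) ∈ E(G2) ✓
  (1,5) → (φ(1),φ(5)) = (0,2) ∈ E(G2) ✓
  (1,8) → (φ(1),φ(8)) = (1,2) ∈ E(G2) ✓
  (1,9) → (φ(1),φ(9)) = (2,9) ∈ E(G2) ✓
  (2,3) → (φ(2),φ(3)) = (10,11) ∈ E(G2) ✓
  (2,6) → (φ(2),φ(6)) = (3,11) ∈ E(G2) ✓
  (2,8) → (φ(2),φ(8)) = (1,11) ∈ E(G2) ✓
  (2,10) → (φ(2),φ(10)) = (8,11) ∈ E(G2) ✓
  (3,5) → (φ(3),φ(5)) = (0,10) ∈ E(G2) ✓
  (3,6) → (φ(3),φ(6)) = (3,10) ∈ E(G2) ✓
  (3,7) → (φ(3),φ(7)) = (5,10) ∈ E(G2) ✓
  (3,8) → (φ(3),φ(8)) = (1,10) ∈ E(G2) ✓
  (3,10) → (φ(3),φ(10)) = (8,10) ∈ E(G2) ✓
  (3,11) → (φ(3),φ(11)) = (4,10) ∈ E(G2) ✓
  (4,8) → (φ(4),φ(8)) = (1,7) ∈ E(G2) ✓
  (5,7) → (φ(5),φ(7)) = (0,5) ∈ E(G2) ✓
  (5,9) → (φ(5),φ(9)) = (0,9) ∈ E(G2) ✓
  (6,7) → (φ(6),φ(7)) = (3,5) ∈ E(G2) ✓
  (6,9) → (φ(6),φ(9)) = (3,9) ∈ E(G2) ✓
  (7,8) → (φ(7),φ(8)) = (1,5) ∈ E(G2) ✓
  (7,9) → (φ(7),φ(9)) = (5,9) ∈ E(G2) ✓
  (8,9) → (φ(8),φ(9)) = (1,9) ∈ E(G2) ✓
  (9,11) → (φ(9),φ(11)) = (4,9) ∈ E(G2) ✓
All 26 edges of G1 map to edges of G2, and |E(G1)| = |E(G2)| = 26, so φ is a bijection on edges as well as vertices. Hence G1 ≅ G2.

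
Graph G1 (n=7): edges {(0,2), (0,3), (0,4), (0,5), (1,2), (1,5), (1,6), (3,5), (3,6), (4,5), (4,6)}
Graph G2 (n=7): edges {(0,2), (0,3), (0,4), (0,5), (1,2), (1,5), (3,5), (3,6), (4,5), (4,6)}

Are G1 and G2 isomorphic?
No, not isomorphic

The graphs are NOT isomorphic.

Counting edges: G1 has 11 edge(s); G2 has 10 edge(s).
Edge count is an isomorphism invariant (a bijection on vertices induces a bijection on edges), so differing edge counts rule out isomorphism.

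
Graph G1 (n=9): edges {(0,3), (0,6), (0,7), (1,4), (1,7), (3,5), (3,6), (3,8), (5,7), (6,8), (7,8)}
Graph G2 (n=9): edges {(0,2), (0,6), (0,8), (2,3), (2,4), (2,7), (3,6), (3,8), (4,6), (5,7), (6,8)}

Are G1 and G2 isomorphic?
Yes, isomorphic

The graphs are isomorphic.
One valid mapping φ: V(G1) → V(G2): 0→0, 1→7, 2→1, 3→6, 4→5, 5→4, 6→8, 7→2, 8→3

Verify φ preserves adjacency — for each edge of G1, its image is an edge of G2:
  (0,3) → (φ(0),φ(3)) = (0,6) ∈ E(G2) ✓
  (0,6) → (φ(0),φ(6)) = (0,8) ∈ E(G2) ✓
  (0,7) → (φ(0),φ(7)) = (0,2) ∈ E(G2) ✓
  (1,4) → (φ(1),φ(4)) = (5,7) ∈ E(G2) ✓
  (1,7) → (φ(1),φ(7)) = (2,7) ∈ E(G2) ✓
  (3,5) → (φ(3),φ(5)) = (4,6) ∈ E(G2) ✓
  (3,6) → (φ(3),φ(6)) = (6,8) ∈ E(G2) ✓
  (3,8) → (φ(3),φ(8)) = (3,6) ∈ E(G2) ✓
  (5,7) → (φ(5),φ(7)) = (2,4) ∈ E(G2) ✓
  (6,8) → (φ(6),φ(8)) = (3,8) ∈ E(G2) ✓
  (7,8) → (φ(7),φ(8)) = (2,3) ∈ E(G2) ✓
All 11 edges of G1 map to edges of G2, and |E(G1)| = |E(G2)| = 11, so φ is a bijection on edges as well as vertices. Hence G1 ≅ G2.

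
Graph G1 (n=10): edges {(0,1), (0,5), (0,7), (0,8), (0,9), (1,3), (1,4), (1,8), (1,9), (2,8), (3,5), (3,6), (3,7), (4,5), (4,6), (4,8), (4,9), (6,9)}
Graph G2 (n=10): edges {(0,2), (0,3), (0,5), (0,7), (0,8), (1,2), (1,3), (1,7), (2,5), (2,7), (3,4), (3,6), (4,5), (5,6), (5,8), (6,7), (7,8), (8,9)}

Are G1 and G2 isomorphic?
Yes, isomorphic

The graphs are isomorphic.
One valid mapping φ: V(G1) → V(G2): 0→5, 1→0, 2→9, 3→3, 4→7, 5→6, 6→1, 7→4, 8→8, 9→2

Verify φ preserves adjacency — for each edge of G1, its image is an edge of G2:
  (0,1) → (φ(0),φ(1)) = (0,5) ∈ E(G2) ✓
  (0,5) → (φ(0),φ(5)) = (5,6) ∈ E(G2) ✓
  (0,7) → (φ(0),φ(7)) = (4,5) ∈ E(G2) ✓
  (0,8) → (φ(0),φ(8)) = (5,8) ∈ E(G2) ✓
  (0,9) → (φ(0),φ(9)) = (2,5) ∈ E(G2) ✓
  (1,3) → (φ(1),φ(3)) = (0,3) ∈ E(G2) ✓
  (1,4) → (φ(1),φ(4)) = (0,7) ∈ E(G2) ✓
  (1,8) → (φ(1),φ(8)) = (0,8) ∈ E(G2) ✓
  (1,9) → (φ(1),φ(9)) = (0,2) ∈ E(G2) ✓
  (2,8) → (φ(2),φ(8)) = (8,9) ∈ E(G2) ✓
  (3,5) → (φ(3),φ(5)) = (3,6) ∈ E(G2) ✓
  (3,6) → (φ(3),φ(6)) = (1,3) ∈ E(G2) ✓
  (3,7) → (φ(3),φ(7)) = (3,4) ∈ E(G2) ✓
  (4,5) → (φ(4),φ(5)) = (6,7) ∈ E(G2) ✓
  (4,6) → (φ(4),φ(6)) = (1,7) ∈ E(G2) ✓
  (4,8) → (φ(4),φ(8)) = (7,8) ∈ E(G2) ✓
  (4,9) → (φ(4),φ(9)) = (2,7) ∈ E(G2) ✓
  (6,9) → (φ(6),φ(9)) = (1,2) ∈ E(G2) ✓
All 18 edges of G1 map to edges of G2, and |E(G1)| = |E(G2)| = 18, so φ is a bijection on edges as well as vertices. Hence G1 ≅ G2.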